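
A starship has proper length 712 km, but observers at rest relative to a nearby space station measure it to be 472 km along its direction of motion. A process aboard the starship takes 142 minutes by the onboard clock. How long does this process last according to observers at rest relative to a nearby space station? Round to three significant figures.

214 minutes

From L = L₀/γ: γ = 712/472 = 1.50847.
Δt = γΔτ = 1.50847 × 142 = 214 minutes.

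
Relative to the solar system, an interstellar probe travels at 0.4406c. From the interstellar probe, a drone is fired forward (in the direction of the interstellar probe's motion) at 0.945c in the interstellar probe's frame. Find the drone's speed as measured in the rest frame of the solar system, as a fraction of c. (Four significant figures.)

0.9783c

Relativistic velocity addition: u = (u' + v)/(1 + u'v/c²), with u' = 0.945c and v = 0.4406c.
Numerator: 0.945 + 0.4406 = 1.3856. Denominator: 1 + (0.945)(0.4406) = 1.416367.
u = 1.3856/1.416367 = 0.97828, so the speed is 0.9783c.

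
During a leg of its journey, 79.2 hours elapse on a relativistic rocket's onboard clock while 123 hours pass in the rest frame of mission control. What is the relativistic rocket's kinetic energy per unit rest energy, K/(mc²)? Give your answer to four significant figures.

0.5530

γ = Δt/Δτ = 123/79.2 = 1.55303.
K/(mc²) = γ − 1 = 1.55303 − 1 = 0.5530.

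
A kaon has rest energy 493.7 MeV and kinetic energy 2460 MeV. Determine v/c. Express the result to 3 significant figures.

γ = 1 + K/(mc²) = 1 + 2460/493.7 = 5.9828.
β = √(1 − 1/γ²) = √(1 − 0.0279377) = √0.9720623 = 0.986.

0.986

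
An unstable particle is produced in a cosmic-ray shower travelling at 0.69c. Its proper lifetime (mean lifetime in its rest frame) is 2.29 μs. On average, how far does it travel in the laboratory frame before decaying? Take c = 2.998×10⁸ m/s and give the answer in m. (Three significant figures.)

With β = 0.69, γ = 1/√(1 − 0.69²) = 1/√0.5239 = 1.3816.
Lab-frame lifetime: Δt = γτ = 1.3816 × 2.29 μs = 3.1639 μs.
Distance: d = vΔt = 0.69 × 2.998×10⁸ m/s × 3.1639×10^-6 s = 654 m.

654 m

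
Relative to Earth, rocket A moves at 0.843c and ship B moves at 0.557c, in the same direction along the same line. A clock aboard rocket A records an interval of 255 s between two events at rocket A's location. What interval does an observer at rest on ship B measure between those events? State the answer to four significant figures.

Speed of rocket A in ship B's frame: u = (v_A − v_B)/(1 − v_A v_B/c²) = (0.843 − 0.557)/(1 − 0.843×0.557) = 0.286/0.530449 = 0.53917; |u| = 0.53917c.
At |u| = 0.53917c, γ = (1 − 0.290704)^(−1/2) = 1.1874.
Rocket A's interval is proper; time dilation gives Δt_B = γΔτ = 1.1874 × 255 s = 302.8 s.

302.8 s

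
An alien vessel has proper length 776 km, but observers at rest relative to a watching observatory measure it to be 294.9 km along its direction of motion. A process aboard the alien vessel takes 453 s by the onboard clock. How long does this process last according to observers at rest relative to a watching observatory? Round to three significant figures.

γ = L₀/L = 776/294.9 = 2.6314.
The same γ dilates the second interval: 2.6314 × 453 s = 1190 s.

1190 s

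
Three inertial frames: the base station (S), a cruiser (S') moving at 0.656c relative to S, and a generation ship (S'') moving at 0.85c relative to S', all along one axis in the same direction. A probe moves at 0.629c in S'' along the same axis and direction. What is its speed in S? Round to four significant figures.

0.9924c

Apply u = (u'+v)/(1+u'v) twice. Probe in the cruiser frame: (0.629+0.85)/(1+0.629·0.85) = 1.479/1.53465 = 0.96374c.
That velocity, transformed to the rest frame of the base station: (0.96374+0.656)/(1+0.96374·0.656) = 1.61974/1.63221344 = 0.99236c.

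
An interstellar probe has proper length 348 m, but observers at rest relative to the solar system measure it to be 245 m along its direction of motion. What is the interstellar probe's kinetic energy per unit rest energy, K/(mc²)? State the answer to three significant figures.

0.420

Length contraction gives γ = L₀/L = 348/245 = 1.42041.
K/(mc²) = γ − 1 = 1.42041 − 1 = 0.420.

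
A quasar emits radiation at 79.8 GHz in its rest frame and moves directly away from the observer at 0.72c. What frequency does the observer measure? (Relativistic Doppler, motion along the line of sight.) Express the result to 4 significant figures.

Relativistic Doppler (source moving away): f_obs = f_src · √((1−β)/(1+β)).
With β = 0.72: factor = √(0.28/1.72) = 0.40347.
f_obs = 79.8 × 0.40347 = 32.20 GHz.

32.20 GHz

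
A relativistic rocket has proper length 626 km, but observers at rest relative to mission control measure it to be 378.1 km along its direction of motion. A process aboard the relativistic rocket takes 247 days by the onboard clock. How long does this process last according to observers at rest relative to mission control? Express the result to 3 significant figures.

From L = L₀/γ: γ = 626/378.1 = 1.65565.
Δt = γΔτ = 1.65565 × 247 = 409 days.

409 days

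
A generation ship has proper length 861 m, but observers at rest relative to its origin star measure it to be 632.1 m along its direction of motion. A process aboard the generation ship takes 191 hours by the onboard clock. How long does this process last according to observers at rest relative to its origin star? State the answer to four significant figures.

γ = L₀/L = 861/632.1 = 1.36213.
The same γ dilates the second interval: 1.36213 × 191 hours = 260.2 hours.

260.2 hours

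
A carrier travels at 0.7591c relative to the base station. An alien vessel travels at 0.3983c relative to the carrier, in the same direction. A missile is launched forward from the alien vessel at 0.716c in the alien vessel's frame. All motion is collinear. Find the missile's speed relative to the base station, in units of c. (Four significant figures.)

0.9807c

First combine the missile and alien vessel (S''→S'): u₁ = (0.716 + 0.3983)/(1 + 0.716×0.3983) = 1.1143/1.2851828 = 0.86704.
Then combine with the carrier (S'→S): u = (0.86704 + 0.7591)/(1 + 0.86704×0.7591) = 1.62614/1.658170064 = 0.98068.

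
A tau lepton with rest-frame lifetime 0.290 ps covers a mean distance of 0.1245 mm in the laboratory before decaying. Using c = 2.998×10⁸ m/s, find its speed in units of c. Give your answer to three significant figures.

0.820c

Let x = d/(cτ) = 1.245×10^-4 m / (2.998×10⁸ m/s × 2.900×10^-13 s) = 1.432. Since d = βγcτ, x = βγ = β/√(1−β²).
Solving: β² = x²/(1+x²) = 2.05062/3.05062 = 0.672198, so β = 0.820.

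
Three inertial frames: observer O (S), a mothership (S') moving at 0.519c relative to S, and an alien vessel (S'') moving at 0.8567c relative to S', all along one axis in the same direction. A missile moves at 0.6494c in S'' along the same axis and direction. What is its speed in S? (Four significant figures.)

0.9897c

Compose velocities in two stages. Stage 1 (into S'): u₁ = (0.6494+0.8567)/(1+0.6494×0.8567) = 0.96772.
Stage 2 (into S): u = (0.96772+0.519)/(1+0.96772×0.519) = 0.98966, so the speed is 0.9897c.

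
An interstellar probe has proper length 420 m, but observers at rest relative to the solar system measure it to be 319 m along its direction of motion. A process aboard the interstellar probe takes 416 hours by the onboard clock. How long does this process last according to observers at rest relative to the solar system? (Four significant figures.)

547.7 hours

From L = L₀/γ: γ = 420/319 = 1.31661.
The same γ dilates the second interval: 1.31661 × 416 hours = 547.7 hours.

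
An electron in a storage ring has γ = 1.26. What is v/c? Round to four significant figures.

β = √(1 − 1/γ²) = √(1 − 1/1.5876) = √0.370118 = 0.6084.

0.6084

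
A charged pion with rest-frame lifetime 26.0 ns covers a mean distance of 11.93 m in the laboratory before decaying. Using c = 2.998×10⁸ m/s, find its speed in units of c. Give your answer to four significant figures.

Lab distance = (lab lifetime)·v = γτ·βc, so βγ = d/(cτ) = 11.93/(2.998×10⁸ × 2.600×10^-8) = 1.5305.
With βγ = 1.5305: γ² = 1 + (βγ)² = 3.34243, and β = (βγ)/γ = 1.5305/1.82823 = 0.8371.

0.8371c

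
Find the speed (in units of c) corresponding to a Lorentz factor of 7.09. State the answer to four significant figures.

β = √(1 − 1/γ²) = √(1 − 1/50.2681) = √0.980107 = 0.9900.

0.9900c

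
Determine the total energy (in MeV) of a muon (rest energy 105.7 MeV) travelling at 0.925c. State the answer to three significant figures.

278 MeV

γ = 1/√(1 − β²) = 1/√(1 − 0.855625) = 1/√0.144375 = 1/0.379967 = 2.6318.
Total energy: E = γmc² = 2.6318 × 105.7 MeV = 278 MeV.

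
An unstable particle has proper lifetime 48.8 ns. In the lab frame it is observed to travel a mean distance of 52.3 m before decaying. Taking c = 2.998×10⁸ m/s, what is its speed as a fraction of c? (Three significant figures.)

0.963c

Lab distance = (lab lifetime)·v = γτ·βc, so βγ = d/(cτ) = 52.30/(2.998×10⁸ × 4.880×10^-8) = 3.5748.
With βγ = 3.5748: γ² = 1 + (βγ)² = 13.7792, and β = (βγ)/γ = 3.5748/3.71203 = 0.963.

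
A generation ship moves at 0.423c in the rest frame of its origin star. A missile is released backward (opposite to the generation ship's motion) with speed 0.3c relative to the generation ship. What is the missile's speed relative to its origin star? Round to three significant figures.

0.141c

Relativistic velocity addition: u = (u' + v)/(1 + u'v/c²), with u' = −0.3c and v = 0.423c.
Numerator: −0.3 + 0.423 = 0.123. Denominator: 1 + (−0.3)(0.423) = 0.8731.
u = 0.123/0.8731 = 0.14088, so the speed is 0.141c.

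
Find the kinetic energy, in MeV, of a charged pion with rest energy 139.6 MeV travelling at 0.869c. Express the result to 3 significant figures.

γ = 1/√(1 − β²) = 1/√(1 − 0.755161) = 1/√0.244839 = 1/0.494812 = 2.021.
Kinetic energy: K = (γ − 1)mc² = (2.021 − 1) × 139.6 MeV = 1.021 × 139.6 = 143 MeV.

143 MeV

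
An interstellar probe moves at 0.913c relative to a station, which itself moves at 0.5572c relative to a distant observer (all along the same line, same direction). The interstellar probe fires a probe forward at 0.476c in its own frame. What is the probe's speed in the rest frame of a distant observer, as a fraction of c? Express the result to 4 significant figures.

First combine the probe and interstellar probe (S''→S'): u₁ = (0.476 + 0.913)/(1 + 0.476×0.913) = 1.389/1.434588 = 0.96822.
Then combine with the station (S'→S): u = (0.96822 + 0.5572)/(1 + 0.96822×0.5572) = 1.52542/1.539492184 = 0.99086.

0.9909c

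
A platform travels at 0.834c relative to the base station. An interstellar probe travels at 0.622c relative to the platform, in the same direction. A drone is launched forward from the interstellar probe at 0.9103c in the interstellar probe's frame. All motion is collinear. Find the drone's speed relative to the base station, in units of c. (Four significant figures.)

0.9980c

Compose velocities in two stages. Stage 1 (into S'): u₁ = (0.9103+0.622)/(1+0.9103×0.622) = 0.97835.
Stage 2 (into S): u = (0.97835+0.834)/(1+0.97835×0.834) = 0.99802, so the speed is 0.9980c.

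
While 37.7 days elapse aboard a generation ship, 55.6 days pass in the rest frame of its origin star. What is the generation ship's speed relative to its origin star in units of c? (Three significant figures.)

0.735c

γ = Δt/Δτ = 55.6/37.7 = 1.4748.
β = √(1 − 1/γ²) = √(1 − 0.459763) = √0.540237 = 0.735.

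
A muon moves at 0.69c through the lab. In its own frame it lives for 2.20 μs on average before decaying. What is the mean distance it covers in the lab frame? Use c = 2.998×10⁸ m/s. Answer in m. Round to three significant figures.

With β = 0.69, γ = 1/√(1 − 0.69²) = 1/√0.5239 = 1.3816.
Lab-frame lifetime: Δt = γτ = 1.3816 × 2.20 μs = 3.0395 μs.
Distance: d = vΔt = 0.69 × 2.998×10⁸ m/s × 3.0395×10^-6 s = 629 m.

629 m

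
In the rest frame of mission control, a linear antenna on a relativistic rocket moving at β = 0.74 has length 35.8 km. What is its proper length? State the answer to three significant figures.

53.2 km

Lorentz factor: γ = (1 − 0.5476)^(−1/2) = 1.4868.
Proper length: L₀ = γ·L = 1.4868 × 35.8 = 53.2 km.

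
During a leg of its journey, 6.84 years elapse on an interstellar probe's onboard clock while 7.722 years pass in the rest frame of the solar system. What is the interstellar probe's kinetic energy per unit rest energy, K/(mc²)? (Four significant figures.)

From Δt = γΔτ: γ = 7.722/6.84 = 1.12895.
K/(mc²) = γ − 1 = 1.12895 − 1 = 0.1289.

0.1289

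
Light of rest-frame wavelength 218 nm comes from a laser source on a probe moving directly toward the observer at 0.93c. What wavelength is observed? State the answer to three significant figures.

41.5 nm

Relativistic Doppler for wavelength: λ_obs = λ_src · √((1−β)/(1+β)).
With β = 0.93: factor = √(0.07/1.93) = 0.19045.
λ_obs = 218 × 0.19045 = 41.5 nm.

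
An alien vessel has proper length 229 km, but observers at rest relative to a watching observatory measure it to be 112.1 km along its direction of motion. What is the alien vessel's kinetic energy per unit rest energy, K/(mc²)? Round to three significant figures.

1.04

From L = L₀/γ: γ = 229/112.1 = 2.04282.
Since K = (γ−1)mc², K/(mc²) = 2.04282 − 1 = 1.04.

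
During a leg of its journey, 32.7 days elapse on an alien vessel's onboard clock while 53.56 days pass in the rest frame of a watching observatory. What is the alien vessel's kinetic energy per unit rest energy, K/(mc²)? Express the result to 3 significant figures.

0.638

γ = Δt/Δτ = 53.56/32.7 = 1.63792.
K/(mc²) = γ − 1 = 1.63792 − 1 = 0.638.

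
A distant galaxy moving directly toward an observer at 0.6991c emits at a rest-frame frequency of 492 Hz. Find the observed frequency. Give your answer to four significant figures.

Relativistic Doppler (source moving toward): f_obs = f_src · √((1+β)/(1−β)).
With β = 0.6991: factor = √(1.6991/0.3009) = 2.3763.
f_obs = 492 × 2.3763 = 1169 Hz.

1169 Hz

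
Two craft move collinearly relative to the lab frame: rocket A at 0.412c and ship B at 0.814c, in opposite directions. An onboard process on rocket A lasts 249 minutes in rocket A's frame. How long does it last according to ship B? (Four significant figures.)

Speed of rocket A in ship B's frame: u = (v_A + v_B)/(1 + v_A v_B/c²) = (0.412 + 0.814)/(1 + 0.412×0.814) = 1.226/1.335368 = 0.9181; |u| = 0.9181c.
At |u| = 0.9181c, γ = (1 − 0.842908)^(−1/2) = 2.523.
The clock on rocket A records proper time, so ship B measures Δt = γΔτ = 2.523 × 249 = 628.2 minutes.

628.2 minutes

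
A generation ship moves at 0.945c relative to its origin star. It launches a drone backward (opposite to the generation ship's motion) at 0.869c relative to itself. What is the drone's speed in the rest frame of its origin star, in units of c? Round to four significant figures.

0.4251c

Relativistic velocity addition: u = (u' + v)/(1 + u'v/c²), with u' = −0.869c and v = 0.945c.
Numerator: −0.869 + 0.945 = 0.076. Denominator: 1 + (−0.869)(0.945) = 0.178795.
u = 0.076/0.178795 = 0.42507, so the speed is 0.4251c.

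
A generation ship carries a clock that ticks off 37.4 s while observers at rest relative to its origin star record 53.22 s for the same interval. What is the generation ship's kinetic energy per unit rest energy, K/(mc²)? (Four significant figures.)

0.4230

The time-dilation ratio gives γ = 53.22/37.4 = 1.42299.
Since K = (γ−1)mc², K/(mc²) = 1.42299 − 1 = 0.4230.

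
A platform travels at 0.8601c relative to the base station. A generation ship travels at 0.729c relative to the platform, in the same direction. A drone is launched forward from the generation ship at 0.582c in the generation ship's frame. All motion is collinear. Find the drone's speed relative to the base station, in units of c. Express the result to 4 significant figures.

0.9938c

Compose velocities in two stages. Stage 1 (into S'): u₁ = (0.582+0.729)/(1+0.582×0.729) = 0.92047.
Stage 2 (into S): u = (0.92047+0.8601)/(1+0.92047×0.8601) = 0.99379, so the speed is 0.9938c.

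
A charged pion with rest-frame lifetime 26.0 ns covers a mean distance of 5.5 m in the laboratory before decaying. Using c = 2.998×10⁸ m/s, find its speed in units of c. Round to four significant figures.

Let x = d/(cτ) = 5.500 m / (2.998×10⁸ m/s × 2.600×10^-8 s) = 0.7056. Since d = βγcτ, x = βγ = β/√(1−β²).
Solving: β² = x²/(1+x²) = 0.497871/1.497871 = 0.332386, so β = 0.5765.

0.5765c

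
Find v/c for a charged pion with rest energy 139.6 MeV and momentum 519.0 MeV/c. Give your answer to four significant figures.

βγ = pc/(mc²) = 519.0/139.6 = 3.7178.
Since γ² = 1 + (βγ)² = 14.822, γ = √14.822 = 3.84994, and β = (βγ)/γ = 3.7178/3.84994 = 0.9657.

0.9657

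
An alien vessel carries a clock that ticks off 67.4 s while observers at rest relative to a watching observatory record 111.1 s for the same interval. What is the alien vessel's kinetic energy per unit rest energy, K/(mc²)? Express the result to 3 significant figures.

0.648

γ = Δt/Δτ = 111.1/67.4 = 1.64837.
K/(mc²) = γ − 1 = 1.64837 − 1 = 0.648.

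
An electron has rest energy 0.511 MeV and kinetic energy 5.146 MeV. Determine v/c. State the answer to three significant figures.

γ = 1 + K/(mc²) = 1 + 5.146/0.511 = 11.07.
β = √(1 − 1/γ²) = √(1 − 0.00816027) = √0.99183973 = 0.996.

0.996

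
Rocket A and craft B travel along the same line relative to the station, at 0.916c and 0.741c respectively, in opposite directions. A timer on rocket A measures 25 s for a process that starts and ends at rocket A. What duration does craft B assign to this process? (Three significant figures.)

156 s

The velocity of rocket A relative to craft B is (0.916 + 0.741)c / (1 + 0.916×0.741) = 0.98704c; relative speed 0.98704c.
γ for this relative speed: γ = 1/√(1 − 0.974248) = 6.2315.
Rocket A's interval is proper; time dilation gives Δt_B = γΔτ = 6.2315 × 25 s = 156 s.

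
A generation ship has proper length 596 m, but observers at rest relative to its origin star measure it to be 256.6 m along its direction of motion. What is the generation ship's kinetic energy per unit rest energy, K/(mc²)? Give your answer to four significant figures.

1.323

From L = L₀/γ: γ = 596/256.6 = 2.32268.
K/(mc²) = γ − 1 = 2.32268 − 1 = 1.323.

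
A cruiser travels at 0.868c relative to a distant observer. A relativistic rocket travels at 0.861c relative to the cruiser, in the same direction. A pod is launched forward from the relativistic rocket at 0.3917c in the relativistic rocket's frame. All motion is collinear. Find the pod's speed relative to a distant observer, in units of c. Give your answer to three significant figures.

First combine the pod and relativistic rocket (S''→S'): u₁ = (0.3917 + 0.861)/(1 + 0.3917×0.861) = 1.2527/1.3372537 = 0.93677.
Then combine with the cruiser (S'→S): u = (0.93677 + 0.868)/(1 + 0.93677×0.868) = 1.80477/1.81311636 = 0.9954.

0.995c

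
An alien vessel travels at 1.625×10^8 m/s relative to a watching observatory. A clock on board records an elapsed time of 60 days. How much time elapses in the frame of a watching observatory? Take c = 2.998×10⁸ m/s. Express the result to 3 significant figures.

71.4 days

β = v/c = (1.625×10^8 m/s)/(2.998×10⁸ m/s) = 0.542028.
With β = 0.542028, γ = 1/√(1 − 0.542028²) = 1/√0.7062056 = 1.19.
Time dilation: Δt = γ·Δτ = 1.19 × 60 = 71.4 days.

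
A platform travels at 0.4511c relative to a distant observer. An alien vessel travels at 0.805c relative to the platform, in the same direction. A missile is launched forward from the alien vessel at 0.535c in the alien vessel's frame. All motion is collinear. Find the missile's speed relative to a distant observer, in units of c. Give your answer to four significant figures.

0.9755c

Apply u = (u'+v)/(1+u'v) twice. Missile in the platform frame: (0.535+0.805)/(1+0.535·0.805) = 1.34/1.430675 = 0.93662c.
That velocity, transformed to the rest frame of a distant observer: (0.93662+0.4511)/(1+0.93662·0.4511) = 1.38772/1.422509282 = 0.97554c.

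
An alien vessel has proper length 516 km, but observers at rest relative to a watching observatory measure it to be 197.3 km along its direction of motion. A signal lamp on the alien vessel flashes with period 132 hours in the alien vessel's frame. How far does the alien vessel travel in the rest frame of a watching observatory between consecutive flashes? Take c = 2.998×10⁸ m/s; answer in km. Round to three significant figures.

3.44×10^11 km

From L = L₀/γ: γ = 516/197.3 = 2.61531.
β = √(1 − 1/γ²) = 0.92401. Lab-frame period = γτ = 2.61531×132 hours = 345.22 hours. Distance = βc × γτ = 0.92401 × 2.998×10⁸ m/s × 1242792 s = 3.4428×10^14 m = 3.44×10^11 km.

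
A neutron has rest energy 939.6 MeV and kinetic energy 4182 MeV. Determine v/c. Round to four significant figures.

0.9830

γ = 1 + K/(mc²) = 1 + 4182/939.6 = 5.4508.
β = √(1 − 1/γ²) = √(1 − 0.0336573) = √0.9663427 = 0.9830.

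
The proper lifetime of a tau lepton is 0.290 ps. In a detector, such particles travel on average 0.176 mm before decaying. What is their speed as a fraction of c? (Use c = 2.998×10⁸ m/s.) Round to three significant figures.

0.897c

Lab distance = (lab lifetime)·v = γτ·βc, so βγ = d/(cτ) = 1.760×10^-4/(2.998×10⁸ × 2.900×10^-13) = 2.0243.
With βγ = 2.0243: γ² = 1 + (βγ)² = 5.09779, and β = (βγ)/γ = 2.0243/2.25783 = 0.897.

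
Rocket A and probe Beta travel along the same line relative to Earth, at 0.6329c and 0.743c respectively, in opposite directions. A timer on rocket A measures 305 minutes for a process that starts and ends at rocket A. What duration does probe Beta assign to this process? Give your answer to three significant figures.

865 minutes

The velocity of rocket A relative to probe Beta is (0.6329 + 0.743)c / (1 + 0.6329×0.743) = 0.93583c; relative speed 0.93583c.
γ for this relative speed: γ = 1/√(1 − 0.875778) = 2.8373.
Rocket A's interval is proper; time dilation gives Δt_B = γΔτ = 2.8373 × 305 minutes = 865 minutes.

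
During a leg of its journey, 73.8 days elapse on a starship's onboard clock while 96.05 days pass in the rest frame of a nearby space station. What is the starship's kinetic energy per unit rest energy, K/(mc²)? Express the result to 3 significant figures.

The time-dilation ratio gives γ = 96.05/73.8 = 1.30149.
Since K = (γ−1)mc², K/(mc²) = 1.30149 − 1 = 0.301.

0.301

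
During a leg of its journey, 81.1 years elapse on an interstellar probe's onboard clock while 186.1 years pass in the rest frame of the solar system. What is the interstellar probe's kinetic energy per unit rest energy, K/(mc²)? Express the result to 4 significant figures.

The time-dilation ratio gives γ = 186.1/81.1 = 2.2947.
K/(mc²) = γ − 1 = 2.2947 − 1 = 1.295.

1.295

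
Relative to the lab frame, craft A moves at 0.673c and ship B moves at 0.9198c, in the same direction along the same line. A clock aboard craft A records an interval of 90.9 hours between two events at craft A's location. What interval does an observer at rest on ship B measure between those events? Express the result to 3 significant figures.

Speed of craft A in ship B's frame: u = (v_A − v_B)/(1 − v_A v_B/c²) = (0.673 − 0.9198)/(1 − 0.673×0.9198) = −0.2468/0.3809746 = −0.64781; |u| = 0.64781c.
γ for this relative speed: γ = 1/√(1 − 0.419658) = 1.3127.
Craft A's interval is proper; time dilation gives Δt_B = γΔτ = 1.3127 × 90.9 hours = 119 hours.

119 hours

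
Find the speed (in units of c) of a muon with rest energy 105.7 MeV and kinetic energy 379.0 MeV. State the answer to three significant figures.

0.976c

γ = 1 + K/(mc²) = 1 + 379.0/105.7 = 4.5856.
β = √(1 − 1/γ²) = √(1 − 0.0475563) = √0.9524437 = 0.976.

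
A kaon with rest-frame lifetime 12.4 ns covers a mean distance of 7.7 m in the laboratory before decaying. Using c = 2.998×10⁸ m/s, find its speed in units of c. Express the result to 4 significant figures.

d = βγcτ ⇒ βγ = d/(cτ) = 7.700 m / (3.71752 m) = 2.0713.
β = (βγ)/√(1+(βγ)²) = 2.0713/√5.29028 = 0.9005.

0.9005c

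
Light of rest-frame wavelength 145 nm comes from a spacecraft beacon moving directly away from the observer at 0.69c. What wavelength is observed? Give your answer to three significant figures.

339 nm

Relativistic Doppler for wavelength: λ_obs = λ_src · √((1+β)/(1−β)).
With β = 0.69: factor = √(1.69/0.31) = 2.3349.
λ_obs = 145 × 2.3349 = 339 nm.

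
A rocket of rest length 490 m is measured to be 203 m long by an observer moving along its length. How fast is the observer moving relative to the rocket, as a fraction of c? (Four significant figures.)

Length contraction gives γ = L₀/L = 490/203 = 2.4138.
β = √(1 − 1/γ²) = √0.828368 = 0.9101.

0.9101c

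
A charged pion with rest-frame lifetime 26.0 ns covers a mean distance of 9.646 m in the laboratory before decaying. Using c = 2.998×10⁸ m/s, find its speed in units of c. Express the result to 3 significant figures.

d = βγcτ ⇒ βγ = d/(cτ) = 9.646 m / (7.7948 m) = 1.2375.
β = (βγ)/√(1+(βγ)²) = 1.2375/√2.53141 = 0.778.

0.778c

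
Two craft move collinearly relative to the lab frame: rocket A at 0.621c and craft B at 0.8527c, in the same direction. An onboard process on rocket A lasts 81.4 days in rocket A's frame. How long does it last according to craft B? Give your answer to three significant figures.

93.5 days

Speed of rocket A in craft B's frame: u = (v_A − v_B)/(1 − v_A v_B/c²) = (0.621 − 0.8527)/(1 − 0.621×0.8527) = −0.2317/0.4704733 = −0.49248; |u| = 0.49248c.
At |u| = 0.49248c, γ = (1 − 0.242537)^(−1/2) = 1.149.
The clock on rocket A records proper time, so craft B measures Δt = γΔτ = 1.149 × 81.4 = 93.5 days.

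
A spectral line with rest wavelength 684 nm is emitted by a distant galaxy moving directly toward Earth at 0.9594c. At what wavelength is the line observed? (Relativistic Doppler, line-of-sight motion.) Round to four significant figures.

98.46 nm

Relativistic Doppler for wavelength: λ_obs = λ_src · √((1−β)/(1+β)).
With β = 0.9594: factor = √(0.0406/1.9594) = 0.14395.
λ_obs = 684 × 0.14395 = 98.46 nm.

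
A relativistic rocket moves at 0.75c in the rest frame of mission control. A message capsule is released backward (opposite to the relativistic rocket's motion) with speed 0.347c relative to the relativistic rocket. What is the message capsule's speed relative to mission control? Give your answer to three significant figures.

In units of c, u = (u' + v)/(1 + u'v) with u' = −0.347 and v = 0.75.
Numerator: −0.347 + 0.75 = 0.403. Denominator: 1 + (−0.347)(0.75) = 0.73975.
u = 0.403/0.73975 = 0.54478, so the speed is 0.545c.

0.545c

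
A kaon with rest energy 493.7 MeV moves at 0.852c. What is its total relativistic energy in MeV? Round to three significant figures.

Lorentz factor: γ = (1 − 0.725904)^(−1/2) = 1.9101.
Total energy: E = γmc² = 1.9101 × 493.7 MeV = 943 MeV.

943 MeV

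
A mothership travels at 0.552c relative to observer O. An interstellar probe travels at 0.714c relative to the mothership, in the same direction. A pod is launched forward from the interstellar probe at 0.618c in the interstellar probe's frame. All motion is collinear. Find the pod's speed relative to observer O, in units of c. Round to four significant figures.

0.9775c

Compose velocities in two stages. Stage 1 (into S'): u₁ = (0.618+0.714)/(1+0.618×0.714) = 0.9242.
Stage 2 (into S): u = (0.9242+0.552)/(1+0.9242×0.552) = 0.97751, so the speed is 0.9775c.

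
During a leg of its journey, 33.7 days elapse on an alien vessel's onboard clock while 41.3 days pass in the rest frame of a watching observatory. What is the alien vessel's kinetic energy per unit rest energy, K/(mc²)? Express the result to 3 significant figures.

γ = Δt/Δτ = 41.3/33.7 = 1.22552.
K/(mc²) = γ − 1 = 1.22552 − 1 = 0.226.

0.226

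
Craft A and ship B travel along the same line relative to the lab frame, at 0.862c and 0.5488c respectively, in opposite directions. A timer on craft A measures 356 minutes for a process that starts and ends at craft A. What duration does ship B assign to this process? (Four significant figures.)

Transform craft A's velocity into ship B's frame: (0.862 + 0.5488)/(1 + 0.862·0.5488) = 1.4108/1.4730656, so the relative speed is 0.95773c.
γ for this relative speed: γ = 1/√(1 − 0.917247) = 3.4762.
The clock on craft A records proper time, so ship B measures Δt = γΔτ = 3.4762 × 356 = 1238 minutes.

1238 minutes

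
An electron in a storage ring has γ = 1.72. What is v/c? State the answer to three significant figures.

0.814

β = √(1 − 1/γ²) = √(1 − 1/2.9584) = √0.661979 = 0.814.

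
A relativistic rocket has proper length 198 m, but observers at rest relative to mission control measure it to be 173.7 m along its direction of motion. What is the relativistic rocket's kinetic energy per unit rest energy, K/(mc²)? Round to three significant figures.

Length contraction gives γ = L₀/L = 198/173.7 = 1.1399.
Since K = (γ−1)mc², K/(mc²) = 1.1399 − 1 = 0.140.

0.140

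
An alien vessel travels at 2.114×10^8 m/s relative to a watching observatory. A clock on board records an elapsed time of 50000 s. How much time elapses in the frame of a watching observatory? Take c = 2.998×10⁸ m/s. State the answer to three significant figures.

β = v/c = (2.114×10^8 m/s)/(2.998×10⁸ m/s) = 0.705137.
β² = 0.4972182, so γ = 1/√0.5027818 = 1.4103.
Time dilation: Δt = γ·Δτ = 1.4103 × 50000 = 70500 s.

70500 s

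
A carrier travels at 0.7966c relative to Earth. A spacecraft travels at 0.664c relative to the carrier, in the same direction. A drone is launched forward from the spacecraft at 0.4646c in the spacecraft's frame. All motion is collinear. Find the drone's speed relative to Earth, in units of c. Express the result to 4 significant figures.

Apply u = (u'+v)/(1+u'v) twice. Drone in the carrier frame: (0.4646+0.664)/(1+0.4646·0.664) = 1.1286/1.3084944 = 0.86252c.
That velocity, transformed to the rest frame of Earth: (0.86252+0.7966)/(1+0.86252·0.7966) = 1.65912/1.687083432 = 0.98342c.

0.9834c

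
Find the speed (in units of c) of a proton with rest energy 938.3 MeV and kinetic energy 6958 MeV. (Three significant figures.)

0.993c

K = (γ−1)mc², so γ = 1 + 6958/938.3 = 8.4155.
Then v/c = √(1 − γ⁻²) = √(1 − 0.0141202) = √0.9858798 = 0.993.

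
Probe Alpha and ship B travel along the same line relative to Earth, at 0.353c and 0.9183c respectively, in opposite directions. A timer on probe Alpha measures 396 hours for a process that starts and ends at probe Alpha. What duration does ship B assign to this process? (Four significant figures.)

Transform probe Alpha's velocity into ship B's frame: (0.353 + 0.9183)/(1 + 0.353·0.9183) = 1.2713/1.3241599, so the relative speed is 0.96008c.
γ for this relative speed: γ = 1/√(1 − 0.921754) = 3.5749.
The clock on probe Alpha records proper time, so ship B measures Δt = γΔτ = 3.5749 × 396 = 1416 hours.

1416 hours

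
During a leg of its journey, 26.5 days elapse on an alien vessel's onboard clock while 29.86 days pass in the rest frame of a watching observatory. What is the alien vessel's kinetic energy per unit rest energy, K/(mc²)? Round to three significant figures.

The time-dilation ratio gives γ = 29.86/26.5 = 1.12679.
K/(mc²) = γ − 1 = 1.12679 − 1 = 0.127.

0.127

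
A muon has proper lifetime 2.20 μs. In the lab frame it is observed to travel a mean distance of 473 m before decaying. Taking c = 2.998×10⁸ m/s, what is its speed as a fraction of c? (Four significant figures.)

0.5828c

d = βγcτ ⇒ βγ = d/(cτ) = 473.0 m / (659.56 m) = 0.71714.
β = (βγ)/√(1+(βγ)²) = 0.71714/√1.51429 = 0.5828.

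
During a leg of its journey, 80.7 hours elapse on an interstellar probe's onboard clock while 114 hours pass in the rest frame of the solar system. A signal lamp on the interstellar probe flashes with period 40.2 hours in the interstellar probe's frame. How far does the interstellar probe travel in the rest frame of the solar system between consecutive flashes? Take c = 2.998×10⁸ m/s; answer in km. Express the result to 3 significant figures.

From Δt = γΔτ: γ = 114/80.7 = 1.41264.
β = √(1 − 1/γ²) = 0.70632. Lab-frame period = γτ = 1.41264×40.2 hours = 56.788 hours. Distance = βc × γτ = 0.70632 × 2.998×10⁸ m/s × 204436.8 s = 4.3290×10^13 m = 4.33×10^10 km.

4.33×10^10 km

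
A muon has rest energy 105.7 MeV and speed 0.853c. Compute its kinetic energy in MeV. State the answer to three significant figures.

96.8 MeV

β² = 0.727609, so γ = 1/√0.272391 = 1.91604.
Kinetic energy: K = (γ − 1)mc² = (1.91604 − 1) × 105.7 MeV = 0.91604 × 105.7 = 96.8 MeV.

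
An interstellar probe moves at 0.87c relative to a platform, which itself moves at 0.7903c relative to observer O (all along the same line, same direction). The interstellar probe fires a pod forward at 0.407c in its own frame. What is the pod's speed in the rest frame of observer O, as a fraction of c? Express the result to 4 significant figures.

0.9932c

First combine the pod and interstellar probe (S''→S'): u₁ = (0.407 + 0.87)/(1 + 0.407×0.87) = 1.277/1.35409 = 0.94307.
Then combine with the platform (S'→S): u = (0.94307 + 0.7903)/(1 + 0.94307×0.7903) = 1.73337/1.745308221 = 0.99316.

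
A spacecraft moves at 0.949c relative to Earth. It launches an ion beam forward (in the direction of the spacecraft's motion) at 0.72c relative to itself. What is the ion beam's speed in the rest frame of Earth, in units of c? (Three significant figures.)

Relativistic velocity addition: u = (u' + v)/(1 + u'v/c²), with u' = 0.72c and v = 0.949c.
Numerator: 0.72 + 0.949 = 1.669. Denominator: 1 + (0.72)(0.949) = 1.68328.
u = 1.669/1.68328 = 0.99152, so the speed is 0.992c.

0.992c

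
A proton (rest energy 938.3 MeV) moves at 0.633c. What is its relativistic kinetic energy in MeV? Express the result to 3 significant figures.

274 MeV

γ = 1/√(1 − β²) = 1/√(1 − 0.400689) = 1/√0.599311 = 1.29174.
Kinetic energy: K = (γ − 1)mc² = (1.29174 − 1) × 938.3 MeV = 0.29174 × 938.3 = 274 MeV.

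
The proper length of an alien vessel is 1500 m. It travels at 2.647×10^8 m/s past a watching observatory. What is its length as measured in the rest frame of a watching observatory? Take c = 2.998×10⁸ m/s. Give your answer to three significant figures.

704 m

β = v/c = (2.647×10^8 m/s)/(2.998×10⁸ m/s) = 0.882922.
β² = 0.7795513, so γ = 1/√0.2204487 = 2.1298.
Length contraction: L = L₀/γ = 1500/2.1298 = 704 m.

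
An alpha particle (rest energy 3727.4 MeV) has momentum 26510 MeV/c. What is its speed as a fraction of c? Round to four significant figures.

βγ = pc/(mc²) = 26510/3727.4 = 7.1122.
Since γ² = 1 + (βγ)² = 51.5834, γ = √51.5834 = 7.18216, and β = (βγ)/γ = 7.1122/7.18216 = 0.9903.

0.9903c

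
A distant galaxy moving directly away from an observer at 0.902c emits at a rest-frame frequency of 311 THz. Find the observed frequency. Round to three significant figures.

Relativistic Doppler (source moving away): f_obs = f_src · √((1−β)/(1+β)).
With β = 0.902: factor = √(0.098/1.902) = 0.22699.
f_obs = 311 × 0.22699 = 70.6 THz.

70.6 THz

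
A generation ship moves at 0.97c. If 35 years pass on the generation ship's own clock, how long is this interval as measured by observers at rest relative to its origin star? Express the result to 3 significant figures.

144 years

Lorentz factor: γ = (1 − 0.9409)^(−1/2) = 4.1135.
Time dilation: Δt = γ·Δτ = 4.1135 × 35 = 144 years.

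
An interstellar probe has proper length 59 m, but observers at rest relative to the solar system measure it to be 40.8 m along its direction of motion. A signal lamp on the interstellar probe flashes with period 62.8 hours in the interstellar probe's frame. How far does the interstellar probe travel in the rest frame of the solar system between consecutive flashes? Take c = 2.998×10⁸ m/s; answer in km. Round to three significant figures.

7.08×10^10 km

From L = L₀/γ: γ = 59/40.8 = 1.44608.
β = √(1 − 1/γ²) = 0.72235. Lab-frame period = γτ = 1.44608×62.8 hours = 90.814 hours. Distance = βc × γτ = 0.72235 × 2.998×10⁸ m/s × 326930.4 s = 7.0800×10^13 m = 7.08×10^10 km.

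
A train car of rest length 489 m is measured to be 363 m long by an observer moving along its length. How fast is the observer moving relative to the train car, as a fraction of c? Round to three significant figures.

0.670c

Length contraction gives γ = L₀/L = 489/363 = 1.3471.
β = √(1 − 1/γ²) = √0.448938 = 0.670.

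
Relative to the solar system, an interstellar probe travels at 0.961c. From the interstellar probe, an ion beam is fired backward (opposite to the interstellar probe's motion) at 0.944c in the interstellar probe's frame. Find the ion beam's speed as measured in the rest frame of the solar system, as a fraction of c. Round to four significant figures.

0.1832c

In units of c, u = (u' + v)/(1 + u'v) with u' = −0.944 and v = 0.961.
Numerator: −0.944 + 0.961 = 0.017. Denominator: 1 + (−0.944)(0.961) = 0.092816.
u = 0.017/0.092816 = 0.18316, so the speed is 0.1832c.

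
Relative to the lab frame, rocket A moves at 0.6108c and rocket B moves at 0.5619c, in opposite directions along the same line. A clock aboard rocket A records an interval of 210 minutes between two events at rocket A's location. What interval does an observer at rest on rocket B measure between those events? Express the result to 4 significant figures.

Speed of rocket A in rocket B's frame: u = (v_A + v_B)/(1 + v_A v_B/c²) = (0.6108 + 0.5619)/(1 + 0.6108×0.5619) = 1.1727/1.34320852 = 0.87306; |u| = 0.87306c.
At |u| = 0.87306c, γ = (1 − 0.762234)^(−1/2) = 2.0508.
Rocket A's interval is proper; time dilation gives Δt_B = γΔτ = 2.0508 × 210 minutes = 430.7 minutes.

430.7 minutes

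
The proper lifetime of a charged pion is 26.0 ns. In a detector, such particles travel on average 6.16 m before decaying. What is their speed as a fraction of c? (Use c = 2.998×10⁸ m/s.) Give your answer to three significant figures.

Let x = d/(cτ) = 6.160 m / (2.998×10⁸ m/s × 2.600×10^-8 s) = 0.79027. Since d = βγcτ, x = βγ = β/√(1−β²).
Solving: β² = x²/(1+x²) = 0.624527/1.624527 = 0.384436, so β = 0.620.

0.620c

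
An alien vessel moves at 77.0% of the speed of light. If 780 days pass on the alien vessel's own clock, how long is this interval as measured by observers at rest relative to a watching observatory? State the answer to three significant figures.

1220 days

With β = 0.77, γ = 1/√(1 − 0.77²) = 1/√0.4071 = 1.5673.
Time dilation: Δt = γ·Δτ = 1.5673 × 780 = 1220 days.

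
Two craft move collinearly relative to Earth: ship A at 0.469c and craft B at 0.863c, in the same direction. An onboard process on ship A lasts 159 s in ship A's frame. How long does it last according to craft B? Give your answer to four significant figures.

Transform ship A's velocity into craft B's frame: (0.469 − 0.863)/(1 − 0.469·0.863) = −0.394/0.595253, so the relative speed is 0.6619c.
At |u| = 0.6619c, γ = (1 − 0.438112)^(−1/2) = 1.3341.
The clock on ship A records proper time, so craft B measures Δt = γΔτ = 1.3341 × 159 = 212.1 s.

212.1 s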